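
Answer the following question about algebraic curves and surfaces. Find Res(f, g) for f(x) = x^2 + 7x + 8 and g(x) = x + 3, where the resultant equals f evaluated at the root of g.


For Res(f, x - c), we evaluate f at x = c.
f(-3) = (-3)^2 + 7*(-3) + 8
= 9 - 21 + 8
= -12 + 8 = -4
Res(f, g) = -4

-4


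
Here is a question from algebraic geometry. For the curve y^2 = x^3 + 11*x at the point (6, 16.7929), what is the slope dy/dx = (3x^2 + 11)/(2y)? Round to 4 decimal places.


Using implicit differentiation of y^2 = x^3 + 11*x:
2y * dy/dx = 3x^2 + 11
dy/dx = (3x^2 + 11)/(2y)
Numerator: 3*6^2 + 11 = 119
Denominator: 2*16.7929 = 33.5858
dy/dx = 119/33.5858 = 3.5432

3.5432


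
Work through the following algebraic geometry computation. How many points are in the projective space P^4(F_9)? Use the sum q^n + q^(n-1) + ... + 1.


P^4(F_9) has (q^(n+1) - 1)/(q - 1) points.
= 9^4 + 9^3 + 9^2 + 9^1 + 9^0
= 6561 + 729 + 81 + 9 + 1
= 7381

7381


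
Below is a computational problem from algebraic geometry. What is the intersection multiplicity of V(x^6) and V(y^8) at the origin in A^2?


The intersection multiplicity of V(x^a) and V(y^b) at the origin is:
I(O; V(x^6), V(y^8)) = dim_k(k[x,y]/(x^6, y^8))
A basis for k[x,y]/(x^6, y^8) is the set of monomials x^i * y^j
where 0 <= i < 6 and 0 <= j < 8.
The number of such monomials is 6 * 8 = 48

48


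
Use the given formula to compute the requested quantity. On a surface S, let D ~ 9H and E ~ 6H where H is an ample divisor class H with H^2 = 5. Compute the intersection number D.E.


Using bilinearity of the intersection pairing on a surface S:
(aH).(bH) = ab * (H.H)
We have H^2 = 5.
D.E = (9H).(6H) = 9*6*5
= 54*5
= 270

270


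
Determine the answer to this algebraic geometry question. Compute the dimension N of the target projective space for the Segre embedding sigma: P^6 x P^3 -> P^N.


The Segre embedding maps P^m x P^n into P^N via
all products of coordinates from each factor.
N = (m+1)(n+1) - 1
N = (6+1)(3+1) - 1
N = 7*4 - 1
N = 28 - 1 = 27

27


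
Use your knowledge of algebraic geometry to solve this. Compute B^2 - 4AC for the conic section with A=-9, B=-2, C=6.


The discriminant of a conic Ax^2 + Bxy + Cy^2 + ... = 0 is B^2 - 4AC.
B^2 = (-2)^2 = 4
4AC = 4*(-9)*6 = -216
Discriminant = 4 + 216 = 220

220


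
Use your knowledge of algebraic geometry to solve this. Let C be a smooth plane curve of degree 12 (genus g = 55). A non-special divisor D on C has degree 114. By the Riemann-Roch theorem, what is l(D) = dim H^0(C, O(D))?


First, compute the genus of a smooth plane curve of degree 12:
g = (d-1)(d-2)/2 = (12-1)(12-2)/2 = 55
For a non-special divisor D (i.e., h^1(D) = 0), Riemann-Roch gives:
l(D) = deg(D) - g + 1
Since deg(D) = 114 >= 2g - 1 = 109, D is non-special.
l(D) = 114 - 55 + 1 = 60

60


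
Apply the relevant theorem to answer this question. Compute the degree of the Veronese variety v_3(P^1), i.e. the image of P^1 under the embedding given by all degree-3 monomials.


The Veronese variety v_3(P^1) has degree d^r.
d^r = 3^1 = 3

3


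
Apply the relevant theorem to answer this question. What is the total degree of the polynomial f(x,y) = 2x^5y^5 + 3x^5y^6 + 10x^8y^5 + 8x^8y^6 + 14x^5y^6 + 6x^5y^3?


Examine each term for its total degree (sum of exponents).
  Term '2x^5y^5' has total degree 5+5 = 10.
  Term '3x^5y^6' has total degree 5+6 = 11.
  Term '10x^8y^5' has total degree 8+5 = 13.
  Term '8x^8y^6' has total degree 8+6 = 14.
  Term '14x^5y^6' has total degree 5+6 = 11.
  Term '6x^5y^3' has total degree 5+3 = 8.
The maximum total degree among all terms is 14.

14


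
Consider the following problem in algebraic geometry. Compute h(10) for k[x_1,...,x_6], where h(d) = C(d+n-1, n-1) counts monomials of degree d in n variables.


The Hilbert function for the polynomial ring in 6 variables is:
h(d) = C(d+n-1, n-1)
h(10) = C(10+6-1, 6-1) = C(15, 5)
= 15! / (5! * 10!)
= 3003

3003


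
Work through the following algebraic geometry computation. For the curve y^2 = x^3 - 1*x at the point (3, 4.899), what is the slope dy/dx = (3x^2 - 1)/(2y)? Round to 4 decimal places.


Using implicit differentiation of y^2 = x^3 - 1*x:
2y * dy/dx = 3x^2 - 1
dy/dx = (3x^2 - 1)/(2y)
Numerator: 3*3^2 - 1 = 26
Denominator: 2*4.899 = 9.798
dy/dx = 26/9.798 = 2.6536

2.6536


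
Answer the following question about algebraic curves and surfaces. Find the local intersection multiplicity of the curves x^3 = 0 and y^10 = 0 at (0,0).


The intersection multiplicity of V(x^a) and V(y^b) at the origin is:
I(O; V(x^3), V(y^10)) = dim_k(k[x,y]/(x^3, y^10))
A basis for k[x,y]/(x^3, y^10) is the set of monomials x^i * y^j
where 0 <= i < 3 and 0 <= j < 10.
The number of such monomials is 3 * 10 = 30

30


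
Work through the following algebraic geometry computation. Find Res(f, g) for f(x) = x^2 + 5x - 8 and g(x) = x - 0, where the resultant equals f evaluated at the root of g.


For Res(f, x - c), we evaluate f at x = c.
f(0) = 0^2 + 5*0 - 8
= 0 + 0 - 8
= 0 - 8 = -8
Res(f, g) = -8

-8


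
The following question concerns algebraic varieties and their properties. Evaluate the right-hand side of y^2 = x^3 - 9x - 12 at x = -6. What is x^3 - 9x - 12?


Compute x^3 - 9x - 12 at x = -6:
x^3 = (-6)^3 = -216
(-9)*x = (-9)*(-6) = 54
Sum: -216 + 54 - 12 = -174

-174


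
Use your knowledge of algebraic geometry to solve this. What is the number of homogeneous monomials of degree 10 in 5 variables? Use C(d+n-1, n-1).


The number of degree-10 monomials in 5 variables is C(d+n-1, n-1).
= C(10+5-1, 5-1) = C(14, 4)
= 1001

1001


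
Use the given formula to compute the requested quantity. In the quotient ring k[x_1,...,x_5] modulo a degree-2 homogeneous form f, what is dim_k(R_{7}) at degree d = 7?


For R = k[x_1,...,x_n]/(f) with f homogeneous of degree e:
The Hilbert series is (1 - t^e)/(1 - t)^n.
So h(d) = C(d+n-1, n-1) - C(d-e+n-1, n-1) for d >= e.
With n=5, e=2, d=7:
C(7+5-1, 5-1) = C(11, 4) = 330
C(7-2+5-1, 5-1) = C(9, 4) = 126
h(7) = 330 - 126 = 204

204


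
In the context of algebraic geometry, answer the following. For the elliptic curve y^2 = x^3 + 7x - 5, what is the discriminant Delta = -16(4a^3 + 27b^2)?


Compute each component:
4a^3 = 4*7^3 = 4*343 = 1372
27b^2 = 27*(-5)^2 = 27*25 = 675
4a^3 + 27b^2 = 1372 + 675 = 2047
Delta = -16*2047 = -32752

-32752


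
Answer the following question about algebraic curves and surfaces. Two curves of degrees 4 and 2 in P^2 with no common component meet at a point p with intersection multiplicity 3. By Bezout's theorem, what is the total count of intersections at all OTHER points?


By Bezout's theorem, the total intersection number is d1 * d2.
Total = 4 * 2 = 8
Intersection multiplicity at p = 3
Remaining intersections = 8 - 3 = 5

5


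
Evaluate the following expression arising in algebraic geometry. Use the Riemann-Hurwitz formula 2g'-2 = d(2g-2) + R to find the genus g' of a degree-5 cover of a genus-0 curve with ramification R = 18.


Riemann-Hurwitz formula: 2g' - 2 = d(2g - 2) + R
Given: d = 5, g = 0, R = 18
2g' - 2 = 5*(2*0 - 2) + 18
2g' - 2 = 5*(-2) + 18
2g' - 2 = -10 + 18 = 8
2g' = 10
g' = 5

5


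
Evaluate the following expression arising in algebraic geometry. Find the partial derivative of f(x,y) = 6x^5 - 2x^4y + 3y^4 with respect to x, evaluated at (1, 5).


df/dx = 5*6*x^4 + 4*(-2)*x^3*y
At (1,5): 5*6*1^4 + 4*(-2)*1^3*5
= 30 - 40
= -10

-10


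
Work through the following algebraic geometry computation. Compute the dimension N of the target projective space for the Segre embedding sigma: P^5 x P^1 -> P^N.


The Segre embedding maps P^m x P^n into P^N via
all products of coordinates from each factor.
N = (m+1)(n+1) - 1
N = (5+1)(1+1) - 1
N = 6*2 - 1
N = 12 - 1 = 11

11


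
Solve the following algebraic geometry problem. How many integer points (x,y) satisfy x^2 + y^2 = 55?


Systematically check integer values of x where x^2 <= 55.
For each valid x, check if 55 - x^2 is a perfect square.
Total integer solutions found: 0

0


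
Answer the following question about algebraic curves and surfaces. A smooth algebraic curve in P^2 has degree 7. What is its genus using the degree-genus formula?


Using the genus formula for smooth plane curves:
g = (d-1)(d-2)/2
g = (7-1)(7-2)/2
g = 6*5/2
g = 30/2 = 15

15


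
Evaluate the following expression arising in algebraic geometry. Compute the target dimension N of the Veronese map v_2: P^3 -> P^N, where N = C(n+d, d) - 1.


The Veronese embedding v_d: P^n -> P^N maps each point to all
degree-d monomials in n+1 homogeneous coordinates.
N = C(n+d, d) - 1
N = C(3+2, 2) - 1
N = C(5, 2) - 1
C(5, 2) = 10
N = 10 - 1 = 9

9


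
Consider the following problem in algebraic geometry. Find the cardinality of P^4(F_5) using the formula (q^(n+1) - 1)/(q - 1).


P^4(F_5) has (q^(n+1) - 1)/(q - 1) points.
= 5^4 + 5^3 + 5^2 + 5^1 + 5^0
= 625 + 125 + 25 + 5 + 1
= 781

781


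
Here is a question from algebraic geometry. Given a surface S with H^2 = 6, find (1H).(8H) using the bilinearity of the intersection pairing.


Using bilinearity of the intersection pairing on a surface S:
(aH).(bH) = ab * (H.H)
We have H^2 = 6.
D.E = (1H).(8H) = 1*8*6
= 8*6
= 48

48


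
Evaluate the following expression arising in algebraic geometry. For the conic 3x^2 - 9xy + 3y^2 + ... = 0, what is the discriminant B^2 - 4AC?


The discriminant of a conic Ax^2 + Bxy + Cy^2 + ... = 0 is B^2 - 4AC.
B^2 = (-9)^2 = 81
4AC = 4*3*3 = 36
Discriminant = 81 - 36 = 45

45


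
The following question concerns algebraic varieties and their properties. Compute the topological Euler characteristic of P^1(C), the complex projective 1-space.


The complex projective space P^1 has one cell in each even real dimension 0, 2, ..., 2.
The cohomology groups are H^{2k}(P^1) = Z for k = 0,...,1, and 0 otherwise.
Euler characteristic = sum of Betti numbers = 1 per even-dimensional cohomology group.
chi(P^1) = 1 + 1 = 2

2


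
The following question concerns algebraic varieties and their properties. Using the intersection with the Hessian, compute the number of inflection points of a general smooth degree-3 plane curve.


For a general smooth plane curve C of degree d, the inflection points are
the intersection of C with its Hessian curve, which has degree 3(d-2).
By Bezout, the total intersection number is d * 3(d-2) = 3 * 3 = 9.
For a general curve every flex is ordinary, so each contributes
multiplicity 1 to C·Hess(C), and the number of distinct inflection
points is 3d(d-2).
Inflection points = 3*3*(3-2) = 3*3*1 = 9

9


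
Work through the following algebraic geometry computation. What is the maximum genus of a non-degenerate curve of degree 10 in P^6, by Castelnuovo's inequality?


Castelnuovo's bound: write d - 1 = m(r-1) + epsilon with 0 <= epsilon < r-1.
d - 1 = 10 - 1 = 9
r - 1 = 6 - 1 = 5
9 = 1*5 + 4, so m = 1, epsilon = 4
pi(d, r) = m(m-1)(r-1)/2 + m*epsilon
= 1*0*5/2 + 1*4
= 0/2 + 4
= 0 + 4 = 4

4


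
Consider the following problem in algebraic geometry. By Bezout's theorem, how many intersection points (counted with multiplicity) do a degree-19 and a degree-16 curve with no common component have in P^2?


Bezout's theorem states the intersection count equals the product of degrees.
Intersection count = 19 * 16 = 304

304


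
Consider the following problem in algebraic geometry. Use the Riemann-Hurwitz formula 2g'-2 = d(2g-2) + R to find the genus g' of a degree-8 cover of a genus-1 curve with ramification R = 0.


Riemann-Hurwitz formula: 2g' - 2 = d(2g - 2) + R
Given: d = 8, g = 1, R = 0
2g' - 2 = 8*(2*1 - 2) + 0
2g' - 2 = 8*0 + 0
2g' - 2 = 0 + 0 = 0
2g' = 2
g' = 1

1


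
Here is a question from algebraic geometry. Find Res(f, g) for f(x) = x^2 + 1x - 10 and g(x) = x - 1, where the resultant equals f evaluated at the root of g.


For Res(f, x - c), we evaluate f at x = c.
f(1) = 1^2 + 1*1 - 10
= 1 + 1 - 10
= 2 - 10 = -8
Res(f, g) = -8

-8


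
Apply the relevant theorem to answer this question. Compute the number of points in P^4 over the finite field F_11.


P^4(F_11) has (q^(n+1) - 1)/(q - 1) points.
= 11^4 + 11^3 + 11^2 + 11^1 + 11^0
= 14641 + 1331 + 121 + 11 + 1
= 16105

16105


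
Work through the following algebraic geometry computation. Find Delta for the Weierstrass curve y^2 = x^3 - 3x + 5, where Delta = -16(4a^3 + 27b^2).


Compute each component:
4a^3 = 4*(-3)^3 = 4*(-27) = -108
27b^2 = 27*5^2 = 27*25 = 675
4a^3 + 27b^2 = -108 + 675 = 567
Delta = -16*567 = -9072

-9072


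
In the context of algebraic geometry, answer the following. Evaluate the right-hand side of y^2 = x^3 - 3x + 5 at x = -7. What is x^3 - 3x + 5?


Compute x^3 - 3x + 5 at x = -7:
x^3 = (-7)^3 = -343
(-3)*x = (-3)*(-7) = 21
Sum: -343 + 21 + 5 = -317

-317


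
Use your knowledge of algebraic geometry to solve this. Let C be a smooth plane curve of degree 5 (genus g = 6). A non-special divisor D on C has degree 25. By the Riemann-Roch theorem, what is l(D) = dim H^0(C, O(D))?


First, compute the genus of a smooth plane curve of degree 5:
g = (d-1)(d-2)/2 = (5-1)(5-2)/2 = 6
For a non-special divisor D (i.e., h^1(D) = 0), Riemann-Roch gives:
l(D) = deg(D) - g + 1
Since deg(D) = 25 >= 2g - 1 = 11, D is non-special.
l(D) = 25 - 6 + 1 = 20

20


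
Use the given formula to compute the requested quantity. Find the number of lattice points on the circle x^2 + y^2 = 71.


Systematically check integer values of x where x^2 <= 71.
For each valid x, check if 71 - x^2 is a perfect square.
Total integer solutions found: 0

0


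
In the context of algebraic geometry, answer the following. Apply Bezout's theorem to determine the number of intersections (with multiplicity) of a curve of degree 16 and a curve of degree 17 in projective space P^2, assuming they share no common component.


Bezout's theorem states the intersection count equals the product of degrees.
Intersection count = 16 * 17 = 272

272


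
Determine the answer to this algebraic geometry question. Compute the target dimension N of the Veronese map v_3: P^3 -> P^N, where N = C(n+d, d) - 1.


The Veronese embedding v_d: P^n -> P^N maps each point to all
degree-d monomials in n+1 homogeneous coordinates.
N = C(n+d, d) - 1
N = C(3+3, 3) - 1
N = C(6, 3) - 1
C(6, 3) = 20
N = 20 - 1 = 19

19


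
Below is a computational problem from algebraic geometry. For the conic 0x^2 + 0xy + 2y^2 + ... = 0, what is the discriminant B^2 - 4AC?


The discriminant of a conic Ax^2 + Bxy + Cy^2 + ... = 0 is B^2 - 4AC.
B^2 = 0^2 = 0
4AC = 4*0*2 = 0
Discriminant = 0 + 0 = 0

0


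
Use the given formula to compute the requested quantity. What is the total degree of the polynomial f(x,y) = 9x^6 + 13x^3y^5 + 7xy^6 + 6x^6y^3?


Examine each term for its total degree (sum of exponents).
  Term '9x^6' has total degree 6+0 = 6.
  Term '13x^3y^5' has total degree 3+5 = 8.
  Term '7xy^6' has total degree 1+6 = 7.
  Term '6x^6y^3' has total degree 6+3 = 9.
The maximum total degree among all terms is 9.

9


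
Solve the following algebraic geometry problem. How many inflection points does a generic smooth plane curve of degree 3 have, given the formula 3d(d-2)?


For a general smooth plane curve C of degree d, the inflection points are
the intersection of C with its Hessian curve, which has degree 3(d-2).
By Bezout, the total intersection number is d * 3(d-2) = 3 * 3 = 9.
For a general curve every flex is ordinary, so each contributes
multiplicity 1 to C·Hess(C), and the number of distinct inflection
points is 3d(d-2).
Inflection points = 3*3*(3-2) = 3*3*1 = 9

9


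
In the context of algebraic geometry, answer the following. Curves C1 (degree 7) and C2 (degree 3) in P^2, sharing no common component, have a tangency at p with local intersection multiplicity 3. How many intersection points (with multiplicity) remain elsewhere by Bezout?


By Bezout's theorem, the total intersection number is d1 * d2.
Total = 7 * 3 = 21
Intersection multiplicity at p = 3
Remaining intersections = 21 - 3 = 18

18


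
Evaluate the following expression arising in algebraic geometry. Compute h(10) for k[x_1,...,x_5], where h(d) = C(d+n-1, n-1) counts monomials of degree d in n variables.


The Hilbert function for the polynomial ring in 5 variables is:
h(d) = C(d+n-1, n-1)
h(10) = C(10+5-1, 5-1) = C(14, 4)
= 14! / (4! * 10!)
= 1001

1001


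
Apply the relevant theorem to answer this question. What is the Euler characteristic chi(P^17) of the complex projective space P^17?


The complex projective space P^17 has one cell in each even real dimension 0, 2, ..., 34.
The cohomology groups are H^{2k}(P^17) = Z for k = 0,...,17, and 0 otherwise.
Euler characteristic = sum of Betti numbers = 1 per even-dimensional cohomology group.
chi(P^17) = 17 + 1 = 18

18


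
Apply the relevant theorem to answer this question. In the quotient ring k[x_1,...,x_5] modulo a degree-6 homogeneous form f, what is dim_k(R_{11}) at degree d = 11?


For R = k[x_1,...,x_n]/(f) with f homogeneous of degree e:
The Hilbert series is (1 - t^e)/(1 - t)^n.
So h(d) = C(d+n-1, n-1) - C(d-e+n-1, n-1) for d >= e.
With n=5, e=6, d=11:
C(11+5-1, 5-1) = C(15, 4) = 1365
C(11-6+5-1, 5-1) = C(9, 4) = 126
h(11) = 1365 - 126 = 1239

1239


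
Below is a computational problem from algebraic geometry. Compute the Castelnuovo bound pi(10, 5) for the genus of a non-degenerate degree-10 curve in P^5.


Castelnuovo's bound: write d - 1 = m(r-1) + epsilon with 0 <= epsilon < r-1.
d - 1 = 10 - 1 = 9
r - 1 = 5 - 1 = 4
9 = 2*4 + 1, so m = 2, epsilon = 1
pi(d, r) = m(m-1)(r-1)/2 + m*epsilon
= 2*1*4/2 + 2*1
= 8/2 + 2
= 4 + 2 = 6

6


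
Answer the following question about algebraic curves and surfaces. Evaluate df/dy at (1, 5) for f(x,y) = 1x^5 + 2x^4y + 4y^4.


df/dy = 2*x^4 + 4*4*y^3
At (1,5): 2*1^4 + 4*4*5^3
= 2 + 2000
= 2002

2002


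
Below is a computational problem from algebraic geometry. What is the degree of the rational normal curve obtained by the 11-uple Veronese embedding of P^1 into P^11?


The rational normal curve in P^11 is the image of P^1 under the 11-uple Veronese.
A general hyperplane in P^11 pulls back to a degree-11 form on P^1, which has 11 zeros,
so the curve meets a general hyperplane in 11 points. Degree = 11.

11


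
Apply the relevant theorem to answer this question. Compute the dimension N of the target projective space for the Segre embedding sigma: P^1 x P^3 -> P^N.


The Segre embedding maps P^m x P^n into P^N via
all products of coordinates from each factor.
N = (m+1)(n+1) - 1
N = (1+1)(3+1) - 1
N = 2*4 - 1
N = 8 - 1 = 7

7


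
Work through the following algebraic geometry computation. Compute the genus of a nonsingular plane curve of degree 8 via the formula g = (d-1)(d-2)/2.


Using the genus formula for smooth plane curves:
g = (d-1)(d-2)/2
g = (8-1)(8-2)/2
g = 7*6/2
g = 42/2 = 21

21


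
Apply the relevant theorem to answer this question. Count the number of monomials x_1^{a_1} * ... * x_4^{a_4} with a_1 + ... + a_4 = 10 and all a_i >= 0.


The number of degree-10 monomials in 4 variables is C(d+n-1, n-1).
= C(10+4-1, 4-1) = C(13, 3)
= 286

286


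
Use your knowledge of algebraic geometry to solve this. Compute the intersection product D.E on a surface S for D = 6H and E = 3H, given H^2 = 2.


Using bilinearity of the intersection pairing on a surface S:
(aH).(bH) = ab * (H.H)
We have H^2 = 2.
D.E = (6H).(3H) = 6*3*2
= 18*2
= 36

36


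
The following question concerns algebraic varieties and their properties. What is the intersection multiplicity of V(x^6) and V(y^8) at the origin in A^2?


The intersection multiplicity of V(x^a) and V(y^b) at the origin is:
I(O; V(x^6), V(y^8)) = dim_k(k[x,y]/(x^6, y^8))
A basis for k[x,y]/(x^6, y^8) is the set of monomials x^i * y^j
where 0 <= i < 6 and 0 <= j < 8.
The number of such monomials is 6 * 8 = 48

48


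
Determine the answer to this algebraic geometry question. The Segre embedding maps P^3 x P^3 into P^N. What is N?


The Segre embedding maps P^m x P^n into P^N via
all products of coordinates from each factor.
N = (m+1)(n+1) - 1
N = (3+1)(3+1) - 1
N = 4*4 - 1
N = 16 - 1 = 15

15


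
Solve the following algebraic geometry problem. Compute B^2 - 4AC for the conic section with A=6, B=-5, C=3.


The discriminant of a conic Ax^2 + Bxy + Cy^2 + ... = 0 is B^2 - 4AC.
B^2 = (-5)^2 = 25
4AC = 4*6*3 = 72
Discriminant = 25 - 72 = -47

-47


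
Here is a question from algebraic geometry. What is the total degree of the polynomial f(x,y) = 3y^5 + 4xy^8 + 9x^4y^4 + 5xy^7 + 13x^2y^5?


Examine each term for its total degree (sum of exponents).
  Term '3y^5' has total degree 0+5 = 5.
  Term '4xy^8' has total degree 1+8 = 9.
  Term '9x^4y^4' has total degree 4+4 = 8.
  Term '5xy^7' has total degree 1+7 = 8.
  Term '13x^2y^5' has total degree 2+5 = 7.
The maximum total degree among all terms is 9.

9


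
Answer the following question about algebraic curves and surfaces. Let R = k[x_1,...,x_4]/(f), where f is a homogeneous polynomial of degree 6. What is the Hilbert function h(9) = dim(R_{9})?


For R = k[x_1,...,x_n]/(f) with f homogeneous of degree e:
The Hilbert series is (1 - t^e)/(1 - t)^n.
So h(d) = C(d+n-1, n-1) - C(d-e+n-1, n-1) for d >= e.
With n=4, e=6, d=9:
C(9+4-1, 4-1) = C(12, 3) = 220
C(9-6+4-1, 4-1) = C(6, 3) = 20
h(9) = 220 - 20 = 200

200


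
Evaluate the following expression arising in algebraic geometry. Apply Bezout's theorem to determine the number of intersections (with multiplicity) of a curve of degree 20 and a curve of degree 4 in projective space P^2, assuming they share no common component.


Bezout's theorem states the intersection count equals the product of degrees.
Intersection count = 20 * 4 = 80

80


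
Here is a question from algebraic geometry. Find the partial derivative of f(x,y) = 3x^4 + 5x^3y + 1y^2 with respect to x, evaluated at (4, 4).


df/dx = 4*3*x^3 + 3*5*x^2*y
At (4,4): 4*3*4^3 + 3*5*4^2*4
= 768 + 960
= 1728

1728


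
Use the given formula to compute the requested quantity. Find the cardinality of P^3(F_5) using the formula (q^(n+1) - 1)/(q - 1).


P^3(F_5) has (q^(n+1) - 1)/(q - 1) points.
= 5^3 + 5^2 + 5^1 + 5^0
= 125 + 25 + 5 + 1
= 156

156


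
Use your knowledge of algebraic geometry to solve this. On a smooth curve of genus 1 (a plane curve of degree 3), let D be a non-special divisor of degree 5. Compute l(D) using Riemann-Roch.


First, compute the genus of a smooth plane curve of degree 3:
g = (d-1)(d-2)/2 = (3-1)(3-2)/2 = 1
For a non-special divisor D (i.e., h^1(D) = 0), Riemann-Roch gives:
l(D) = deg(D) - g + 1
Since deg(D) = 5 >= 2g - 1 = 1, D is non-special.
l(D) = 5 - 1 + 1 = 5

5


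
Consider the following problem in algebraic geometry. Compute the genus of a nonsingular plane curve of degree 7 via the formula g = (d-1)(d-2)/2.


Using the genus formula for smooth plane curves:
g = (d-1)(d-2)/2
g = (7-1)(7-2)/2
g = 6*5/2
g = 30/2 = 15

15


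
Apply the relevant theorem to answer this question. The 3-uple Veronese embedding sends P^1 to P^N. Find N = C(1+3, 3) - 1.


The Veronese embedding v_d: P^n -> P^N maps each point to all
degree-d monomials in n+1 homogeneous coordinates.
N = C(n+d, d) - 1
N = C(1+3, 3) - 1
N = C(4, 3) - 1
C(4, 3) = 4
N = 4 - 1 = 3

3


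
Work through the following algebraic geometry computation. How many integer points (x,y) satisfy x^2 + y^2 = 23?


Systematically check integer values of x where x^2 <= 23.
For each valid x, check if 23 - x^2 is a perfect square.
Total integer solutions found: 0

0


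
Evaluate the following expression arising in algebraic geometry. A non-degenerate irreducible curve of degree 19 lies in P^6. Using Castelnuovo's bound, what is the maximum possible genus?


Castelnuovo's bound: write d - 1 = m(r-1) + epsilon with 0 <= epsilon < r-1.
d - 1 = 19 - 1 = 18
r - 1 = 6 - 1 = 5
18 = 3*5 + 3, so m = 3, epsilon = 3
pi(d, r) = m(m-1)(r-1)/2 + m*epsilon
= 3*2*5/2 + 3*3
= 30/2 + 9
= 15 + 9 = 24

24


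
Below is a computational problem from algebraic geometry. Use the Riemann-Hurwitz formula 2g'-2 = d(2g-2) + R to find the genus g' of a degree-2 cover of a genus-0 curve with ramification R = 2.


Riemann-Hurwitz formula: 2g' - 2 = d(2g - 2) + R
Given: d = 2, g = 0, R = 2
2g' - 2 = 2*(2*0 - 2) + 2
2g' - 2 = 2*(-2) + 2
2g' - 2 = -4 + 2 = -2
2g' = 0
g' = 0

0


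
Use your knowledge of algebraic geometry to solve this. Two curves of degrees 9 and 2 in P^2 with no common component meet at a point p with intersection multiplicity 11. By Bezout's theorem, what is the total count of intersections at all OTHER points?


By Bezout's theorem, the total intersection number is d1 * d2.
Total = 9 * 2 = 18
Intersection multiplicity at p = 11
Remaining intersections = 18 - 11 = 7

7


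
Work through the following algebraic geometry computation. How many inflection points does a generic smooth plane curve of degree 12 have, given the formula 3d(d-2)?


For a general smooth plane curve C of degree d, the inflection points are
the intersection of C with its Hessian curve, which has degree 3(d-2).
By Bezout, the total intersection number is d * 3(d-2) = 12 * 30 = 360.
For a general curve every flex is ordinary, so each contributes
multiplicity 1 to C·Hess(C), and the number of distinct inflection
points is 3d(d-2).
Inflection points = 3*12*(12-2) = 3*12*10 = 360

360


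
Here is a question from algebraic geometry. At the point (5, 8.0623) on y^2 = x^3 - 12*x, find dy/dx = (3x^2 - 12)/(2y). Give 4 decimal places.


Using implicit differentiation of y^2 = x^3 - 12*x:
2y * dy/dx = 3x^2 - 12
dy/dx = (3x^2 - 12)/(2y)
Numerator: 3*5^2 - 12 = 63
Denominator: 2*8.0623 = 16.1246
dy/dx = 63/16.1246 = 3.9071

3.9071


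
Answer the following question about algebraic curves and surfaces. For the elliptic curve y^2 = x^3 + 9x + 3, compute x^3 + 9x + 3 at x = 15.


Compute x^3 + 9x + 3 at x = 15:
x^3 = 15^3 = 3375
9*x = 9*15 = 135
Sum: 3375 + 135 + 3 = 3513

3513


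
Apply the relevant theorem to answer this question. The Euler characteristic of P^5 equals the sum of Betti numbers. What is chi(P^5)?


The complex projective space P^5 has one cell in each even real dimension 0, 2, ..., 10.
The cohomology groups are H^{2k}(P^5) = Z for k = 0,...,5, and 0 otherwise.
Euler characteristic = sum of Betti numbers = 1 per even-dimensional cohomology group.
chi(P^5) = 5 + 1 = 6

6


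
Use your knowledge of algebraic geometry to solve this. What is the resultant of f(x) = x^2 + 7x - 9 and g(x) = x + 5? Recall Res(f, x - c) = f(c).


For Res(f, x - c), we evaluate f at x = c.
f(-5) = (-5)^2 + 7*(-5) - 9
= 25 - 35 - 9
= -10 - 9 = -19
Res(f, g) = -19

-19


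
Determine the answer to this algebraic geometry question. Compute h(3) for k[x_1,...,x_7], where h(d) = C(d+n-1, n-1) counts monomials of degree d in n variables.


The Hilbert function for the polynomial ring in 7 variables is:
h(d) = C(d+n-1, n-1)
h(3) = C(3+7-1, 7-1) = C(9, 6)
= 9! / (6! * 3!)
= 84

84


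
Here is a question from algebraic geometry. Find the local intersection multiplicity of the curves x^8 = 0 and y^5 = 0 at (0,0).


The intersection multiplicity of V(x^a) and V(y^b) at the origin is:
I(O; V(x^8), V(y^5)) = dim_k(k[x,y]/(x^8, y^5))
A basis for k[x,y]/(x^8, y^5) is the set of monomials x^i * y^j
where 0 <= i < 8 and 0 <= j < 5.
The number of such monomials is 8 * 5 = 40

40


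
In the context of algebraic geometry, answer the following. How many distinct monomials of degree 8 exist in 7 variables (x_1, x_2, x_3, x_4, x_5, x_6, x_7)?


The number of degree-8 monomials in 7 variables is C(d+n-1, n-1).
= C(8+7-1, 7-1) = C(14, 6)
= 3003

3003


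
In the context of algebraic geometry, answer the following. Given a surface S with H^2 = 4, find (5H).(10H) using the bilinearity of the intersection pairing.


Using bilinearity of the intersection pairing on a surface S:
(aH).(bH) = ab * (H.H)
We have H^2 = 4.
D.E = (5H).(10H) = 5*10*4
= 50*4
= 200

200


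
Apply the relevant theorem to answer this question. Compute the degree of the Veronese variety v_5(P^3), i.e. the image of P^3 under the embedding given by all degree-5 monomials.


The Veronese variety v_5(P^3) has degree d^r.
d^r = 5^3 = 125

125


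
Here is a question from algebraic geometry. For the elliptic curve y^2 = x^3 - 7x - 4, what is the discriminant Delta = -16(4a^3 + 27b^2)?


Compute each component:
4a^3 = 4*(-7)^3 = 4*(-343) = -1372
27b^2 = 27*(-4)^2 = 27*16 = 432
4a^3 + 27b^2 = -1372 + 432 = -940
Delta = -16*(-940) = 15040

15040


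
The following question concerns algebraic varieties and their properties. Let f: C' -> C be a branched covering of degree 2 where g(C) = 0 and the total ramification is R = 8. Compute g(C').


Riemann-Hurwitz formula: 2g' - 2 = d(2g - 2) + R
Given: d = 2, g = 0, R = 8
2g' - 2 = 2*(2*0 - 2) + 8
2g' - 2 = 2*(-2) + 8
2g' - 2 = -4 + 8 = 4
2g' = 6
g' = 3

3


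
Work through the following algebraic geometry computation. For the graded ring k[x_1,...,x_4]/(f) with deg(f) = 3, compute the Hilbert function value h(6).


For R = k[x_1,...,x_n]/(f) with f homogeneous of degree e:
The Hilbert series is (1 - t^e)/(1 - t)^n.
So h(d) = C(d+n-1, n-1) - C(d-e+n-1, n-1) for d >= e.
With n=4, e=3, d=6:
C(6+4-1, 4-1) = C(9, 3) = 84
C(6-3+4-1, 4-1) = C(6, 3) = 20
h(6) = 84 - 20 = 64

64


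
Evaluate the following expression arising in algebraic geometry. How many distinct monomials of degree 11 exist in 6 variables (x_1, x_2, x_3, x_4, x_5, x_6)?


The number of degree-11 monomials in 6 variables is C(d+n-1, n-1).
= C(11+6-1, 6-1) = C(16, 5)
= 4368

4368


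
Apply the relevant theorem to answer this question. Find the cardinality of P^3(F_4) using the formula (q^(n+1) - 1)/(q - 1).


P^3(F_4) has (q^(n+1) - 1)/(q - 1) points.
= 4^3 + 4^2 + 4^1 + 4^0
= 64 + 16 + 4 + 1
= 85

85


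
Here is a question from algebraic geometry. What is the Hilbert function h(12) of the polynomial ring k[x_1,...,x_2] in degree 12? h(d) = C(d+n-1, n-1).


The Hilbert function for the polynomial ring in 2 variables is:
h(d) = C(d+n-1, n-1)
h(12) = C(12+2-1, 2-1) = C(13, 1)
= 13! / (1! * 12!)
= 13

13


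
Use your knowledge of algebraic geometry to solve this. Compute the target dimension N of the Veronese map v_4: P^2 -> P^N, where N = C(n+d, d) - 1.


The Veronese embedding v_d: P^n -> P^N maps each point to all
degree-d monomials in n+1 homogeneous coordinates.
N = C(n+d, d) - 1
N = C(2+4, 4) - 1
N = C(6, 4) - 1
C(6, 4) = 15
N = 15 - 1 = 14

14


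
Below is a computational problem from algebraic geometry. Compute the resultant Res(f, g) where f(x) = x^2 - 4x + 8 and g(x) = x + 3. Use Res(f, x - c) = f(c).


For Res(f, x - c), we evaluate f at x = c.
f(-3) = (-3)^2 - 4*(-3) + 8
= 9 + 12 + 8
= 21 + 8 = 29
Res(f, g) = 29

29


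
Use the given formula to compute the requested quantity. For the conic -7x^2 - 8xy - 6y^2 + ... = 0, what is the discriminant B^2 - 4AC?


The discriminant of a conic Ax^2 + Bxy + Cy^2 + ... = 0 is B^2 - 4AC.
B^2 = (-8)^2 = 64
4AC = 4*(-7)*(-6) = 168
Discriminant = 64 - 168 = -104

-104


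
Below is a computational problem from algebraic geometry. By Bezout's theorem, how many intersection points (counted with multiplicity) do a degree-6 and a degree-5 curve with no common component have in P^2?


Bezout's theorem states the intersection count equals the product of degrees.
Intersection count = 6 * 5 = 30

30


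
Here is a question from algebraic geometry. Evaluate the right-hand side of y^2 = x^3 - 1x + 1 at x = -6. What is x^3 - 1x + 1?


Compute x^3 - 1x + 1 at x = -6:
x^3 = (-6)^3 = -216
(-1)*x = (-1)*(-6) = 6
Sum: -216 + 6 + 1 = -209

-209


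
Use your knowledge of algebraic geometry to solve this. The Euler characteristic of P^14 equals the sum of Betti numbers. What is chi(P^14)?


The complex projective space P^14 has one cell in each even real dimension 0, 2, ..., 28.
The cohomology groups are H^{2k}(P^14) = Z for k = 0,...,14, and 0 otherwise.
Euler characteristic = sum of Betti numbers = 1 per even-dimensional cohomology group.
chi(P^14) = 14 + 1 = 15

15


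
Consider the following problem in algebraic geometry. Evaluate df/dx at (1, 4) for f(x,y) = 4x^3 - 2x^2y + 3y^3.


df/dx = 3*4*x^2 + 2*(-2)*x^1*y
At (1,4): 3*4*1^2 + 2*(-2)*1^1*4
= 12 - 16
= -4

-4


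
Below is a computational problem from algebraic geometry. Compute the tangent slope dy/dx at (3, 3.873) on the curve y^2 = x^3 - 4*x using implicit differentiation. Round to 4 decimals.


Using implicit differentiation of y^2 = x^3 - 4*x:
2y * dy/dx = 3x^2 - 4
dy/dx = (3x^2 - 4)/(2y)
Numerator: 3*3^2 - 4 = 23
Denominator: 2*3.873 = 7.746
dy/dx = 23/7.746 = 2.9693

2.9693


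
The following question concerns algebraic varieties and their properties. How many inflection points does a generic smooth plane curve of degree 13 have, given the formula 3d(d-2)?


For a general smooth plane curve C of degree d, the inflection points are
the intersection of C with its Hessian curve, which has degree 3(d-2).
By Bezout, the total intersection number is d * 3(d-2) = 13 * 33 = 429.
For a general curve every flex is ordinary, so each contributes
multiplicity 1 to C·Hess(C), and the number of distinct inflection
points is 3d(d-2).
Inflection points = 3*13*(13-2) = 3*13*11 = 429

429


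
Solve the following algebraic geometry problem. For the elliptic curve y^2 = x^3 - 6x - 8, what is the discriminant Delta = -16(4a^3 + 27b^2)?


Compute each component:
4a^3 = 4*(-6)^3 = 4*(-216) = -864
27b^2 = 27*(-8)^2 = 27*64 = 1728
4a^3 + 27b^2 = -864 + 1728 = 864
Delta = -16*864 = -13824

-13824


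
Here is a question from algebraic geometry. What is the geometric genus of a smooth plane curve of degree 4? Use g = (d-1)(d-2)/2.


Using the genus formula for smooth plane curves:
g = (d-1)(d-2)/2
g = (4-1)(4-2)/2
g = 3*2/2
g = 6/2 = 3

3


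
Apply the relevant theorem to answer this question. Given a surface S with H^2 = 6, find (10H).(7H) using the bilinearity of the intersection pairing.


Using bilinearity of the intersection pairing on a surface S:
(aH).(bH) = ab * (H.H)
We have H^2 = 6.
D.E = (10H).(7H) = 10*7*6
= 70*6
= 420

420


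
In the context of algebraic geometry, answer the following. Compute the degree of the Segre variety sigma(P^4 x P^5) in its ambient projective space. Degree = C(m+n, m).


The degree of the Segre variety P^4 x P^5 is C(m+n, m).
= C(9, 4)
= 126

126


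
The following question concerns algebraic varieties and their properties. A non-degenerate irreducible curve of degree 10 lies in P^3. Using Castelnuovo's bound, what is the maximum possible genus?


Castelnuovo's bound: write d - 1 = m(r-1) + epsilon with 0 <= epsilon < r-1.
d - 1 = 10 - 1 = 9
r - 1 = 3 - 1 = 2
9 = 4*2 + 1, so m = 4, epsilon = 1
pi(d, r) = m(m-1)(r-1)/2 + m*epsilon
= 4*3*2/2 + 4*1
= 24/2 + 4
= 12 + 4 = 16

16


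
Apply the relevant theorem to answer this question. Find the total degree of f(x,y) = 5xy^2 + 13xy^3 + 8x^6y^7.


Examine each term for its total degree (sum of exponents).
  Term '5xy^2' has total degree 1+2 = 3.
  Term '13xy^3' has total degree 1+3 = 4.
  Term '8x^6y^7' has total degree 6+7 = 13.
The maximum total degree among all terms is 13.

13


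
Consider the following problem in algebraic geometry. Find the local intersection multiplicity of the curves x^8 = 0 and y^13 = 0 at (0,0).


The intersection multiplicity of V(x^a) and V(y^b) at the origin is:
I(O; V(x^8), V(y^13)) = dim_k(k[x,y]/(x^8, y^13))
A basis for k[x,y]/(x^8, y^13) is the set of monomials x^i * y^j
where 0 <= i < 8 and 0 <= j < 13.
The number of such monomials is 8 * 13 = 104

104


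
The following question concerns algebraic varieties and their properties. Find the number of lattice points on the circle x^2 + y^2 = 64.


Systematically check integer values of x where x^2 <= 64.
For each valid x, check if 64 - x^2 is a perfect square.
x=0: 64 - 0 = 64, sqrt = 8 (valid)
x=8: 64 - 64 = 0, sqrt = 0 (valid)
Total integer solutions found: 4

4


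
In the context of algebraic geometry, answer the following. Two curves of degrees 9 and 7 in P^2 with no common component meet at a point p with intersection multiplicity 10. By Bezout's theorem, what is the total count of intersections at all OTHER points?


By Bezout's theorem, the total intersection number is d1 * d2.
Total = 9 * 7 = 63
Intersection multiplicity at p = 10
Remaining intersections = 63 - 10 = 53

53


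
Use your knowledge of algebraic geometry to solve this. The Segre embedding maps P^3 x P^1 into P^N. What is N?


The Segre embedding maps P^m x P^n into P^N via
all products of coordinates from each factor.
N = (m+1)(n+1) - 1
N = (3+1)(1+1) - 1
N = 4*2 - 1
N = 8 - 1 = 7

7


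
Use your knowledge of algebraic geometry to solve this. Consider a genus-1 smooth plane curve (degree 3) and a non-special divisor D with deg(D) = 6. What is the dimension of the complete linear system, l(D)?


First, compute the genus of a smooth plane curve of degree 3:
g = (d-1)(d-2)/2 = (3-1)(3-2)/2 = 1
For a non-special divisor D (i.e., h^1(D) = 0), Riemann-Roch gives:
l(D) = deg(D) - g + 1
Since deg(D) = 6 >= 2g - 1 = 1, D is non-special.
l(D) = 6 - 1 + 1 = 6

6


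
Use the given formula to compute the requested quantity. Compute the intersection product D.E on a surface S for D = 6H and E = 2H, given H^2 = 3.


Using bilinearity of the intersection pairing on a surface S:
(aH).(bH) = ab * (H.H)
We have H^2 = 3.
D.E = (6H).(2H) = 6*2*3
= 12*3
= 36

36


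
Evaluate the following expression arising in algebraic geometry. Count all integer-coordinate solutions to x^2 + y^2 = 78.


Systematically check integer values of x where x^2 <= 78.
For each valid x, check if 78 - x^2 is a perfect square.
Total integer solutions found: 0

0


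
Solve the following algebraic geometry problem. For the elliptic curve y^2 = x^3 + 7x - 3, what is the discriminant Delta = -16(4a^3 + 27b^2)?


Compute each component:
4a^3 = 4*7^3 = 4*343 = 1372
27b^2 = 27*(-3)^2 = 27*9 = 243
4a^3 + 27b^2 = 1372 + 243 = 1615
Delta = -16*1615 = -25840

-25840


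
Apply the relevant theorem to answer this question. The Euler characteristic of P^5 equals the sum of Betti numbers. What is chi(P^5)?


The complex projective space P^5 has one cell in each even real dimension 0, 2, ..., 10.
The cohomology groups are H^{2k}(P^5) = Z for k = 0,...,5, and 0 otherwise.
Euler characteristic = sum of Betti numbers = 1 per even-dimensional cohomology group.
chi(P^5) = 5 + 1 = 6

6


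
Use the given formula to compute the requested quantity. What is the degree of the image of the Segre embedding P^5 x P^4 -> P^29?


The degree of the Segre variety P^5 x P^4 is C(m+n, m).
= C(9, 5)
= 126

126


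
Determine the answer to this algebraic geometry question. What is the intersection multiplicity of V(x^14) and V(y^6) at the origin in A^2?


The intersection multiplicity of V(x^a) and V(y^b) at the origin is:
I(O; V(x^14), V(y^6)) = dim_k(k[x,y]/(x^14, y^6))
A basis for k[x,y]/(x^14, y^6) is the set of monomials x^i * y^j
where 0 <= i < 14 and 0 <= j < 6.
The number of such monomials is 14 * 6 = 84

84


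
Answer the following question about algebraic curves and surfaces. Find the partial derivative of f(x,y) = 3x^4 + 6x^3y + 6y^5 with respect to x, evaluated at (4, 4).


df/dx = 4*3*x^3 + 3*6*x^2*y
At (4,4): 4*3*4^3 + 3*6*4^2*4
= 768 + 1152
= 1920

1920


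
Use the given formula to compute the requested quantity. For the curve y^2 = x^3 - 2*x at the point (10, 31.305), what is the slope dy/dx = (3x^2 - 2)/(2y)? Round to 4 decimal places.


Using implicit differentiation of y^2 = x^3 - 2*x:
2y * dy/dx = 3x^2 - 2
dy/dx = (3x^2 - 2)/(2y)
Numerator: 3*10^2 - 2 = 298
Denominator: 2*31.305 = 62.61
dy/dx = 298/62.61 = 4.7596

4.7596


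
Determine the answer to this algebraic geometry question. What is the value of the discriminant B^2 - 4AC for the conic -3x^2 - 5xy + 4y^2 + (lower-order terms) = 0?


The discriminant of a conic Ax^2 + Bxy + Cy^2 + ... = 0 is B^2 - 4AC.
B^2 = (-5)^2 = 25
4AC = 4*(-3)*4 = -48
Discriminant = 25 + 48 = 73

73
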